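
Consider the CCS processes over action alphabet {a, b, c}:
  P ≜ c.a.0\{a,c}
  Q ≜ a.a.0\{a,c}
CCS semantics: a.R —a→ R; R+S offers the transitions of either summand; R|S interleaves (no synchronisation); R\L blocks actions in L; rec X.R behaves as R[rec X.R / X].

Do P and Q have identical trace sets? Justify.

traces(P) ≠ traces(Q) — witness ⟨c⟩

LTS(P): 3 reachable states
  s0 = c.a.0\{a,c} → =c=> s1
  s1 = a.0\{a,c} → =a=> s2
  s2 = 0\{a,c} → ·
LTS(Q): 3 reachable states
  t0 = a.a.0\{a,c} → =a=> t1
  t1 = a.0\{a,c} → =a=> t2
  t2 = 0\{a,c} → ·
Executing c from P (initial set {s0}):
  after c @ step 1: {s1}
  ✓ P
Executing c from Q (initial set {t0}):
  after c @ step 1: no successor for Q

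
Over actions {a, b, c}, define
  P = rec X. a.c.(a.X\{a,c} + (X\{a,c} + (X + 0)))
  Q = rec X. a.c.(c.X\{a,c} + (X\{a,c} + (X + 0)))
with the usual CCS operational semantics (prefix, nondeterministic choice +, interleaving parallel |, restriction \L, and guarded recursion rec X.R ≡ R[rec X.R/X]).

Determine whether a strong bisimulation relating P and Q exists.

NO

Reachable graph of P (4 states):
  m0 = rec X. a.c.(a.X\{a,c} + (X\{a,c} + (X + 0))) → —a→ m1
  m1 = c.(a.(rec X. a.c.(a.X\{a,c} + (X\{a,c} + (X + 0))))\{a,c} + ((rec X. a.c.(a.X\{a,c} + (X\{a,c} + (X + 0))))\{a,c} + ((rec X. a.c.(a.X\{a,c} + (X\{a,c} + (X + 0)))) + 0))) → —c→ m2
  m2 = a.(rec X. a.c.(a.X\{a,c} + (X\{a,c} + (X + 0))))\{a,c} + ((rec X. a.c.(a.X\{a,c} + (X\{a,c} + (X + 0))))\{a,c} + ((rec X. a.c.(a.X\{a,c} + (X\{a,c} + (X + 0)))) + 0)) → —a→ m1, —a→ m3
  m3 = (rec X. a.c.(a.X\{a,c} + (X\{a,c} + (X + 0))))\{a,c} → (no moves)
Reachable graph of Q (4 states):
  n0 = rec X. a.c.(c.X\{a,c} + (X\{a,c} + (X + 0))) → —a→ n1
  n1 = c.(c.(rec X. a.c.(c.X\{a,c} + (X\{a,c} + (X + 0))))\{a,c} + ((rec X. a.c.(c.X\{a,c} + (X\{a,c} + (X + 0))))\{a,c} + ((rec X. a.c.(c.X\{a,c} + (X\{a,c} + (X + 0)))) + 0))) → —c→ n2
  n2 = c.(rec X. a.c.(c.X\{a,c} + (X\{a,c} + (X + 0))))\{a,c} + ((rec X. a.c.(c.X\{a,c} + (X\{a,c} + (X + 0))))\{a,c} + ((rec X. a.c.(c.X\{a,c} + (X\{a,c} + (X + 0)))) + 0)) → —a→ n1, —c→ n3
  n3 = (rec X. a.c.(c.X\{a,c} + (X\{a,c} + (X + 0))))\{a,c} → (no moves)
Coarsest stable partition (strong bisimilarity classes):
  B0 = {m0}
  B1 = {m1}
  B2 = {m2}
  B3 = {m3, n3}
  B4 = {n0}
  B5 = {n1}
  B6 = {n2}
m0 ∈ B0, n0 ∈ B4 → different blocks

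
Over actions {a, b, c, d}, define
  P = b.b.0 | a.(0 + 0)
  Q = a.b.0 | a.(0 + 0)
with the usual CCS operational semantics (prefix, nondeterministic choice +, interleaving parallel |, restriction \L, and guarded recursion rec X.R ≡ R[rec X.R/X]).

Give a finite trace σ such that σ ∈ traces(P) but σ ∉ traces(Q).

b

P's transition system — 6 states:
  p0 = b.b.0 | a.(0 + 0) | --a--▸ p1, --b--▸ p2
  p1 = b.b.0 | (0 + 0) | --b--▸ p3
  p2 = b.0 | a.(0 + 0) | --a--▸ p3, --b--▸ p4
  p3 = b.0 | (0 + 0) | --b--▸ p5
  p4 = 0 | a.(0 + 0) | --a--▸ p5
  p5 = 0 | (0 + 0) | stopped
Q's transition system — 6 states:
  q0 = a.b.0 | a.(0 + 0) | --a--▸ q1, --a--▸ q2
  q1 = a.b.0 | (0 + 0) | --a--▸ q3
  q2 = b.0 | a.(0 + 0) | --a--▸ q3, --b--▸ q4
  q3 = b.0 | (0 + 0) | --b--▸ q5
  q4 = 0 | a.(0 + 0) | --a--▸ q5
  q5 = 0 | (0 + 0) | stopped
Trace ⟨b⟩ through P, begin at {p0}:
  step 1 (b): {p2}
  P completes σ.
Trace ⟨b⟩ through Q, begin at {q0}:
  step 1 (b): ∅ (Q stuck)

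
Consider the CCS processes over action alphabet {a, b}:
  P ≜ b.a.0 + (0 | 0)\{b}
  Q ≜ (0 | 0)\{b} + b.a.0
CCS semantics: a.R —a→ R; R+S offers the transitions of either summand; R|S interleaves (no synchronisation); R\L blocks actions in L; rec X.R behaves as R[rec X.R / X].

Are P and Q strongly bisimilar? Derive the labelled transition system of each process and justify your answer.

P's transition system — 3 states:
  m0 = b.a.0 + (0 | 0)\{b} → --b--▸ m1
  m1 = a.0 → --a--▸ m2
  m2 = 0 → (no moves)
Q's transition system — 3 states:
  n0 = (0 | 0)\{b} + b.a.0 → --b--▸ n1
  n1 = a.0 → --a--▸ n2
  n2 = 0 → (no moves)
Bisimilarity quotient blocks:
  B0 = {m0, n0}
  B1 = {m1, n1}
  B2 = {m2, n2}
m0 ∈ B0, n0 ∈ B0 → same block

P ~ Q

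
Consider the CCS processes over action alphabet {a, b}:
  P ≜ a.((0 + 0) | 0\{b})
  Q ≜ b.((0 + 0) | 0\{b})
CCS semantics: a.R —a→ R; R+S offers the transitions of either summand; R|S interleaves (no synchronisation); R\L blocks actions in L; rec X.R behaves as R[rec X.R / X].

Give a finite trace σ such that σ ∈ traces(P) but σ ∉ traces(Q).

a

P's transition system — 2 states:
  m0 = a.((0 + 0) | 0\{b}) has moves =a=> m1
  m1 = (0 + 0) | 0\{b} has moves ∅
Q's transition system — 2 states:
  n0 = b.((0 + 0) | 0\{b}) has moves =b=> n1
  n1 = (0 + 0) | 0\{b} has moves ∅
Run σ = ⟨a⟩ on P: start {m0}
  after a @ step 1: {m1}
  ✓ P
Run σ = ⟨a⟩ on Q: start {n0}
  after a @ step 1: ∅  — Q cannot continue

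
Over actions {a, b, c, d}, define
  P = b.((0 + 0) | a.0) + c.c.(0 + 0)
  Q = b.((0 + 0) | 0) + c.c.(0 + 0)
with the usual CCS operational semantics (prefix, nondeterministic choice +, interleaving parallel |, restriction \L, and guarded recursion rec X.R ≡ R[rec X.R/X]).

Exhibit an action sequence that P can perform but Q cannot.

LTS(P): 5 reachable states
  m0 = b.((0 + 0) | a.0) + c.c.(0 + 0) :: —b→ m1, —c→ m2
  m1 = (0 + 0) | a.0 :: —a→ m3
  m2 = c.(0 + 0) :: —c→ m4
  m3 = (0 + 0) | 0 :: ∅
  m4 = 0 + 0 :: ∅
LTS(Q): 4 reachable states
  n0 = b.((0 + 0) | 0) + c.c.(0 + 0) :: —b→ n1, —c→ n2
  n1 = (0 + 0) | 0 :: ∅
  n2 = c.(0 + 0) :: —c→ n3
  n3 = 0 + 0 :: ∅
Trace ⟨ba⟩ through P, begin at {m0}:
  step 1 (b): {m1}
  step 2 (a): {m3}
  ✓ P
Trace ⟨ba⟩ through Q, begin at {n0}:
  step 1 (b): {n1}
  step 2 (a): no successor for Q

ba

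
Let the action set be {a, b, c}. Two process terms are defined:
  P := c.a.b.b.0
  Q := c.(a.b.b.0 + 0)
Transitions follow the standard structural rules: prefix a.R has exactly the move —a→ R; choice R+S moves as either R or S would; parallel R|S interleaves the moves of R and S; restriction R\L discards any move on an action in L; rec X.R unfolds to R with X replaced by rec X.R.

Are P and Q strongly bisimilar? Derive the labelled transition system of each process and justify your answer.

YES

P's transition system — 5 states:
  u0 = c.a.b.b.0 | -c-> u1
  u1 = a.b.b.0 | -a-> u2
  u2 = b.b.0 | -b-> u3
  u3 = b.0 | -b-> u4
  u4 = 0 | ·
Q's transition system — 5 states:
  v0 = c.(a.b.b.0 + 0) | -c-> v1
  v1 = a.b.b.0 + 0 | -a-> v2
  v2 = b.b.0 | -b-> v3
  v3 = b.0 | -b-> v4
  v4 = 0 | ·
Partition-refinement fixed point:
  B0 = {u0, v0}
  B1 = {u1, v1}
  B2 = {u2, v2}
  B3 = {u3, v3}
  B4 = {u4, v4}
u0 ∈ B0, v0 ∈ B0 → same block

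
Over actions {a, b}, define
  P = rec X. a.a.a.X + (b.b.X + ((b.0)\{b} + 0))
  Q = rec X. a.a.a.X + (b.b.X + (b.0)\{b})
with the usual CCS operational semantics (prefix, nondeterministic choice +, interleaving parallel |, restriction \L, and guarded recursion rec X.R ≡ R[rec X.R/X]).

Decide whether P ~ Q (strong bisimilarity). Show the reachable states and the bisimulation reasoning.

P's transition system — 4 states:
  s0 = rec X. a.a.a.X + (b.b.X + ((b.0)\{b} + 0)) :: —a→ s1, —b→ s2
  s1 = a.a.(rec X. a.a.a.X + (b.b.X + ((b.0)\{b} + 0))) :: —a→ s3
  s2 = b.(rec X. a.a.a.X + (b.b.X + ((b.0)\{b} + 0))) :: —b→ s0
  s3 = a.(rec X. a.a.a.X + (b.b.X + ((b.0)\{b} + 0))) :: —a→ s0
Q's transition system — 4 states:
  t0 = rec X. a.a.a.X + (b.b.X + (b.0)\{b}) :: —a→ t1, —b→ t2
  t1 = a.a.(rec X. a.a.a.X + (b.b.X + (b.0)\{b})) :: —a→ t3
  t2 = b.(rec X. a.a.a.X + (b.b.X + (b.0)\{b})) :: —b→ t0
  t3 = a.(rec X. a.a.a.X + (b.b.X + (b.0)\{b})) :: —a→ t0
Coarsest stable partition (strong bisimilarity classes):
  B0 = {s0, t0}
  B1 = {s1, t1}
  B2 = {s3, t3}
  B3 = {s2, t2}
s0 ∈ B0, t0 ∈ B0 → same block

YES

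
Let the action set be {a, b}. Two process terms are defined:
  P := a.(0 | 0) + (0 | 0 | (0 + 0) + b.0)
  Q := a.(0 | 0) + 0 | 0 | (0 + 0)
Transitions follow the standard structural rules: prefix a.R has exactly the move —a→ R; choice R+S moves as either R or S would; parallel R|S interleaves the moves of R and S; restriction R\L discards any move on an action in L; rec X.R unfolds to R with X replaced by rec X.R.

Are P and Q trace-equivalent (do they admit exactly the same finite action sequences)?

LTS(P): 3 reachable states
  s0 = a.(0 | 0) + (0 | 0 | (0 + 0) + b.0) ⊢ =a=> s1, =b=> s2
  s1 = 0 | 0 ⊢ (no moves)
  s2 = 0 ⊢ (no moves)
LTS(Q): 2 reachable states
  t0 = a.(0 | 0) + 0 | 0 | (0 + 0) ⊢ =a=> t1
  t1 = 0 | 0 ⊢ (no moves)
Executing b from P (initial set {s0}):
  step 1 (b): {s2}
  P completes σ.
Executing b from Q (initial set {t0}):
  step 1 (b): no successor for Q

NO — witness ⟨b⟩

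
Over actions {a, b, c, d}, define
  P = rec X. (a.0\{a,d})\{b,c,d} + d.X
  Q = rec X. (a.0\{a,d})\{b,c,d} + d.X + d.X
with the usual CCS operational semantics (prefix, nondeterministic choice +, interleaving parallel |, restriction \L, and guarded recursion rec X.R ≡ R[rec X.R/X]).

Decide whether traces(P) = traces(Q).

traces(P) = traces(Q)

Reachable graph of P (2 states):
  u0 = rec X. (a.0\{a,d})\{b,c,d} + d.X → =a=> u1, =d=> u0
  u1 = 0\{a,d}\{b,c,d} → stopped
Reachable graph of Q (2 states):
  v0 = rec X. (a.0\{a,d})\{b,c,d} + d.X + d.X → =a=> v1, =d=> v0
  v1 = 0\{a,d}\{b,c,d} → stopped
Coarsest stable partition (strong bisimilarity classes):
  B0 = {u0, v0}
  B1 = {u1, v1}
u0 ∈ B0, v0 ∈ B0 → same block
Bisimilar ⇒ trace-equivalent.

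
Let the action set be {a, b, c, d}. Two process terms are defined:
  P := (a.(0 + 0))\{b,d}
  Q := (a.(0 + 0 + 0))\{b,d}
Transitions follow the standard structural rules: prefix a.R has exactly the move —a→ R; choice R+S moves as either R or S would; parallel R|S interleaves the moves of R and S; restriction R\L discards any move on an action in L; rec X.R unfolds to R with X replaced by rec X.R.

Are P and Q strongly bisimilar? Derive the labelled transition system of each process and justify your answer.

bisimilar

Reachable graph of P (2 states):
  m0 = (a.(0 + 0))\{b,d} has moves =a=> m1
  m1 = (0 + 0)\{b,d} has moves ·
Reachable graph of Q (2 states):
  n0 = (a.(0 + 0 + 0))\{b,d} has moves =a=> n1
  n1 = (0 + 0 + 0)\{b,d} has moves ·
Partition-refinement fixed point:
  B0 = {m0, n0}
  B1 = {m1, n1}
m0 ∈ B0, n0 ∈ B0 → same block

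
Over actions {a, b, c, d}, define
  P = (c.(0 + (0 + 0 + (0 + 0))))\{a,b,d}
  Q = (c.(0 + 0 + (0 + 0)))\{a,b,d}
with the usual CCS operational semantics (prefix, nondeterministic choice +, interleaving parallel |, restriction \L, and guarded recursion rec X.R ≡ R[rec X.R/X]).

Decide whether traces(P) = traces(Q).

traces(P) = traces(Q)

Reachable graph of P (2 states):
  m0 = (c.(0 + (0 + 0 + (0 + 0))))\{a,b,d} :: -c-> m1
  m1 = (0 + (0 + 0 + (0 + 0)))\{a,b,d} :: stopped
Reachable graph of Q (2 states):
  n0 = (c.(0 + 0 + (0 + 0)))\{a,b,d} :: -c-> n1
  n1 = (0 + 0 + (0 + 0))\{a,b,d} :: stopped
Partition-refinement fixed point:
  B0 = {m0, n0}
  B1 = {m1, n1}
m0 ∈ B0, n0 ∈ B0 → same block
Bisimilar ⇒ trace-equivalent.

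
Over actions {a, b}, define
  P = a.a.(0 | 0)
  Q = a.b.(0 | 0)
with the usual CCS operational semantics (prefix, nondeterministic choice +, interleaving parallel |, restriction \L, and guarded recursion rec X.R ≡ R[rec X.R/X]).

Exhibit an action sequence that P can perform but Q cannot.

aa

P's transition system — 3 states:
  m0 = a.a.(0 | 0) ⊢ =a=> m1
  m1 = a.(0 | 0) ⊢ =a=> m2
  m2 = 0 | 0 ⊢ ·
Q's transition system — 3 states:
  n0 = a.b.(0 | 0) ⊢ =a=> n1
  n1 = b.(0 | 0) ⊢ =b=> n2
  n2 = 0 | 0 ⊢ ·
Run σ = ⟨aa⟩ on P: start {m0}
  [1] a ⇒ {m1}
  [2] a ⇒ {m2}
  P completes σ.
Run σ = ⟨aa⟩ on Q: start {n0}
  [1] a ⇒ {n1}
  [2] a ⇒ ∅  — Q cannot continue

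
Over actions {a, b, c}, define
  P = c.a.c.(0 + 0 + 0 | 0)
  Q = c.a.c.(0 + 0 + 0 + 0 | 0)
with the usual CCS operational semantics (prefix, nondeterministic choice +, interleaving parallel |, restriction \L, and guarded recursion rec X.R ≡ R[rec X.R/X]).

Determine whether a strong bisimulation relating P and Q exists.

P ~ Q

Reachable graph of P (4 states):
  p0 = c.a.c.(0 + 0 + 0 | 0) → =c=> p1
  p1 = a.c.(0 + 0 + 0 | 0) → =a=> p2
  p2 = c.(0 + 0 + 0 | 0) → =c=> p3
  p3 = 0 + 0 + 0 | 0 → ·
Reachable graph of Q (4 states):
  q0 = c.a.c.(0 + 0 + 0 + 0 | 0) → =c=> q1
  q1 = a.c.(0 + 0 + 0 + 0 | 0) → =a=> q2
  q2 = c.(0 + 0 + 0 + 0 | 0) → =c=> q3
  q3 = 0 + 0 + 0 + 0 | 0 → ·
Bisimilarity quotient blocks:
  B0 = {p0, q0}
  B1 = {p1, q1}
  B2 = {p2, q2}
  B3 = {p3, q3}
p0 ∈ B0, q0 ∈ B0 → same block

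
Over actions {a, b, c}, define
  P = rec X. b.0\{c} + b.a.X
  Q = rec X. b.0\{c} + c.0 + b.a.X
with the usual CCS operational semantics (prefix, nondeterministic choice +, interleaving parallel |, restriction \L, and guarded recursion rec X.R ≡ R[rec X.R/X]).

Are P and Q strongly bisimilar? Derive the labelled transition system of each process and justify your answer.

Reachable graph of P (3 states):
  u0 = rec X. b.0\{c} + b.a.X → -b-> u1, -b-> u2
  u1 = 0\{c} → deadlocked
  u2 = a.(rec X. b.0\{c} + b.a.X) → -a-> u0
Reachable graph of Q (4 states):
  v0 = rec X. b.0\{c} + c.0 + b.a.X → -b-> v1, -b-> v2, -c-> v3
  v1 = 0\{c} → deadlocked
  v2 = a.(rec X. b.0\{c} + c.0 + b.a.X) → -a-> v0
  v3 = 0 → deadlocked
Partition-refinement fixed point:
  B0 = {u0}
  B1 = {u2}
  B2 = {u1, v1, v3}
  B3 = {v0}
  B4 = {v2}
u0 ∈ B0, v0 ∈ B3 → different blocks

P ≁ Q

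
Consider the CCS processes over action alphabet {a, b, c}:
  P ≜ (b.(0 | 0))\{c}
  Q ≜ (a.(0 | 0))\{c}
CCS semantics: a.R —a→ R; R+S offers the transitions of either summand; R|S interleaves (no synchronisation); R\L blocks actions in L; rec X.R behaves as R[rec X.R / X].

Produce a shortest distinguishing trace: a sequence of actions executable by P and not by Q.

P's transition system — 2 states:
  p0 = (b.(0 | 0))\{c} :: --b--▸ p1
  p1 = (0 | 0)\{c} :: ·
Q's transition system — 2 states:
  q0 = (a.(0 | 0))\{c} :: --a--▸ q1
  q1 = (0 | 0)\{c} :: ·
Run σ = ⟨b⟩ on P: start {p0}
  step 1 (b): {p1}
  — P admits the full trace.
Run σ = ⟨b⟩ on Q: start {q0}
  step 1 (b): ∅ (Q stuck)

b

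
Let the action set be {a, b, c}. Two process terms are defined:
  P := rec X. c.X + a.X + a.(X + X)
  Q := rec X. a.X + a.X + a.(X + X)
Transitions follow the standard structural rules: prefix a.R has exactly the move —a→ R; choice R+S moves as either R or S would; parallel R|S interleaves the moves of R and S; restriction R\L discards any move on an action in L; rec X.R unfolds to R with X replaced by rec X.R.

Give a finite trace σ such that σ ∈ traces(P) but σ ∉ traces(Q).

LTS(P): 2 reachable states
  p0 = rec X. c.X + a.X + a.(X + X) → ··a··> p0, ··a··> p1, ··c··> p0
  p1 = (rec X. c.X + a.X + a.(X + X)) + (rec X. c.X + a.X + a.(X + X)) → ··a··> p0, ··a··> p1, ··c··> p0
LTS(Q): 2 reachable states
  q0 = rec X. a.X + a.X + a.(X + X) → ··a··> q0, ··a··> q1
  q1 = (rec X. a.X + a.X + a.(X + X)) + (rec X. a.X + a.X + a.(X + X)) → ··a··> q0, ··a··> q1
Executing c from P (initial set {p0}):
  after c @ step 1: {p0}
  — P admits the full trace.
Executing c from Q (initial set {q0}):
  after c @ step 1: ∅ (Q stuck)

c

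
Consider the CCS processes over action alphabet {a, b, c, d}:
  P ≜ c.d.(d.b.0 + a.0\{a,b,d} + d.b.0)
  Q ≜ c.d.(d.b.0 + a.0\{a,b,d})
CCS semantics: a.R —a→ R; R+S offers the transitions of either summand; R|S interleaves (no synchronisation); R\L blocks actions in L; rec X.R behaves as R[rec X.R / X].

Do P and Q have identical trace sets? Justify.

YES

P's transition system — 6 states:
  u0 = c.d.(d.b.0 + a.0\{a,b,d} + d.b.0) ⊢ -c-> u1
  u1 = d.(d.b.0 + a.0\{a,b,d} + d.b.0) ⊢ -d-> u2
  u2 = d.b.0 + a.0\{a,b,d} + d.b.0 ⊢ -a-> u3, -d-> u4
  u3 = 0\{a,b,d} ⊢ stopped
  u4 = b.0 ⊢ -b-> u5
  u5 = 0 ⊢ stopped
Q's transition system — 6 states:
  v0 = c.d.(d.b.0 + a.0\{a,b,d}) ⊢ -c-> v1
  v1 = d.(d.b.0 + a.0\{a,b,d}) ⊢ -d-> v2
  v2 = d.b.0 + a.0\{a,b,d} ⊢ -a-> v3, -d-> v4
  v3 = 0\{a,b,d} ⊢ stopped
  v4 = b.0 ⊢ -b-> v5
  v5 = 0 ⊢ stopped
Coarsest stable partition (strong bisimilarity classes):
  B0 = {u0, v0}
  B1 = {u1, v1}
  B2 = {u2, v2}
  B3 = {u3, u5, v3, v5}
  B4 = {u4, v4}
u0 ∈ B0, v0 ∈ B0 → same block
Bisimilar ⇒ trace-equivalent.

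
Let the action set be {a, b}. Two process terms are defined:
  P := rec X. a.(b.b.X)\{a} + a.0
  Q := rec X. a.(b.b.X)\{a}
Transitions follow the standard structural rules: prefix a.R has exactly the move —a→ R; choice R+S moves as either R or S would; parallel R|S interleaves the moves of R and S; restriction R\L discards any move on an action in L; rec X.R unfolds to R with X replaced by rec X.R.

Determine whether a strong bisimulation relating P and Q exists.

LTS(P): 5 reachable states
  p0 = rec X. a.(b.b.X)\{a} + a.0 :: —a→ p1, —a→ p2
  p1 = (b.b.(rec X. a.(b.b.X)\{a} + a.0))\{a} :: —b→ p3
  p2 = 0 :: ∅
  p3 = (b.(rec X. a.(b.b.X)\{a} + a.0))\{a} :: —b→ p4
  p4 = (rec X. a.(b.b.X)\{a} + a.0)\{a} :: ∅
LTS(Q): 4 reachable states
  q0 = rec X. a.(b.b.X)\{a} :: —a→ q1
  q1 = (b.b.(rec X. a.(b.b.X)\{a}))\{a} :: —b→ q2
  q2 = (b.(rec X. a.(b.b.X)\{a}))\{a} :: —b→ q3
  q3 = (rec X. a.(b.b.X)\{a})\{a} :: ∅
Partition-refinement fixed point:
  B0 = {p0}
  B1 = {p2, p4, q3}
  B2 = {p1, q1}
  B3 = {p3, q2}
  B4 = {q0}
p0 ∈ B0, q0 ∈ B4 → different blocks

P ≁ Q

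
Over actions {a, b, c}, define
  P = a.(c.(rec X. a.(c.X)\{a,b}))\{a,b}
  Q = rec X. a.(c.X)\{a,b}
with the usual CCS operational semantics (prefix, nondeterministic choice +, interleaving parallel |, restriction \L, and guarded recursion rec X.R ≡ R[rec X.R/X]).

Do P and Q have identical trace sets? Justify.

LTS(P): 3 reachable states
  p0 = a.(c.(rec X. a.(c.X)\{a,b}))\{a,b} | --a--▸ p1
  p1 = (c.(rec X. a.(c.X)\{a,b}))\{a,b} | --c--▸ p2
  p2 = (rec X. a.(c.X)\{a,b})\{a,b} | (no moves)
LTS(Q): 3 reachable states
  q0 = rec X. a.(c.X)\{a,b} | --a--▸ q1
  q1 = (c.(rec X. a.(c.X)\{a,b}))\{a,b} | --c--▸ q2
  q2 = (rec X. a.(c.X)\{a,b})\{a,b} | (no moves)
Coarsest stable partition (strong bisimilarity classes):
  B0 = {p0, q0}
  B1 = {p1, q1}
  B2 = {p2, q2}
p0 ∈ B0, q0 ∈ B0 → same block
Bisimilar ⇒ trace-equivalent.

trace-equivalent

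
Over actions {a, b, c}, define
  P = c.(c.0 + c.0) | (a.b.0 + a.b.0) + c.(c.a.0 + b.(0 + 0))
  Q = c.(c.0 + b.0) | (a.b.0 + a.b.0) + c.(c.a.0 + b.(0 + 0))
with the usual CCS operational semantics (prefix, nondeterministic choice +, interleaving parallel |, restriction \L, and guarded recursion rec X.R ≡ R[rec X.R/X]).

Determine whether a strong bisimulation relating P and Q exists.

NO

LTS(P): 13 reachable states
  s0 = c.(c.0 + c.0) | (a.b.0 + a.b.0) + c.(c.a.0 + b.(0 + 0)) | --a--▸ s1, --c--▸ s2, --c--▸ s3
  s1 = c.(c.0 + c.0) | b.0 | --b--▸ s4, --c--▸ s5
  s2 = (c.0 + c.0) | (a.b.0 + a.b.0) | --a--▸ s5, --c--▸ s6
  s3 = c.a.0 + b.(0 + 0) | --b--▸ s7, --c--▸ s8
  s4 = c.(c.0 + c.0) | 0 | --c--▸ s9
  s5 = (c.0 + c.0) | b.0 | --b--▸ s9, --c--▸ s10
  s6 = 0 | (a.b.0 + a.b.0) | --a--▸ s10
  s7 = 0 + 0 | ·
  s8 = a.0 | --a--▸ s11
  s9 = (c.0 + c.0) | 0 | --c--▸ s12
  s10 = 0 | b.0 | --b--▸ s12
  s11 = 0 | ·
  s12 = 0 | 0 | ·
LTS(Q): 13 reachable states
  t0 = c.(c.0 + b.0) | (a.b.0 + a.b.0) + c.(c.a.0 + b.(0 + 0)) | --a--▸ t1, --c--▸ t2, --c--▸ t3
  t1 = c.(c.0 + b.0) | b.0 | --b--▸ t4, --c--▸ t5
  t2 = (c.0 + b.0) | (a.b.0 + a.b.0) | --a--▸ t5, --b--▸ t6, --c--▸ t6
  t3 = c.a.0 + b.(0 + 0) | --b--▸ t7, --c--▸ t8
  t4 = c.(c.0 + b.0) | 0 | --c--▸ t9
  t5 = (c.0 + b.0) | b.0 | --b--▸ t10, --b--▸ t9, --c--▸ t10
  t6 = 0 | (a.b.0 + a.b.0) | --a--▸ t10
  t7 = 0 + 0 | ·
  t8 = a.0 | --a--▸ t11
  t9 = (c.0 + b.0) | 0 | --b--▸ t12, --c--▸ t12
  t10 = 0 | b.0 | --b--▸ t12
  t11 = 0 | ·
  t12 = 0 | 0 | ·
Bisimilarity quotient blocks:
  B0 = {s0}
  B1 = {s2}
  B2 = {s5}
  B3 = {s10, t10}
  B4 = {s11, s12, s7, t11, t12, t7}
  B5 = {s9}
  B6 = {s6, t6}
  B7 = {s1}
  B8 = {s4}
  B9 = {s3, t3}
  B10 = {s8, t8}
  B11 = {t0}
  B12 = {t2}
  B13 = {t5}
  B14 = {t9}
  B15 = {t1}
  B16 = {t4}
s0 ∈ B0, t0 ∈ B11 → different blocks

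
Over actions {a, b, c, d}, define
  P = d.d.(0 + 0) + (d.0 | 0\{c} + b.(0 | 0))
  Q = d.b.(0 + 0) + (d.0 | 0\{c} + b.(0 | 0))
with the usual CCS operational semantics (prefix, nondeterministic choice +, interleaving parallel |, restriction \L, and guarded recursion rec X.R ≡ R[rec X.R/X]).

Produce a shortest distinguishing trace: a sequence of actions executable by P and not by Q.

dd

P's transition system — 5 states:
  u0 = d.d.(0 + 0) + (d.0 | 0\{c} + b.(0 | 0)) ⊢ --b--▸ u1, --d--▸ u2, --d--▸ u3
  u1 = 0 | 0 ⊢ (no moves)
  u2 = 0 | 0\{c} ⊢ (no moves)
  u3 = d.(0 + 0) ⊢ --d--▸ u4
  u4 = 0 + 0 ⊢ (no moves)
Q's transition system — 5 states:
  v0 = d.b.(0 + 0) + (d.0 | 0\{c} + b.(0 | 0)) ⊢ --b--▸ v1, --d--▸ v2, --d--▸ v3
  v1 = 0 | 0 ⊢ (no moves)
  v2 = 0 | 0\{c} ⊢ (no moves)
  v3 = b.(0 + 0) ⊢ --b--▸ v4
  v4 = 0 + 0 ⊢ (no moves)
Run σ = ⟨dd⟩ on P: start {u0}
  after d @ step 1: {u2, u3}
  after d @ step 2: {u4}
  ✓ P
Run σ = ⟨dd⟩ on Q: start {v0}
  after d @ step 1: {v2, v3}
  after d @ step 2: no successor for Q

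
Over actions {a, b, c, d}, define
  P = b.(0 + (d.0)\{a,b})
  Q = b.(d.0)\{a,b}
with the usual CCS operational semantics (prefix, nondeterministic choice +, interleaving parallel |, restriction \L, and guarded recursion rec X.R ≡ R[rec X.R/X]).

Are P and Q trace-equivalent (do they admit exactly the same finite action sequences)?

P's transition system — 3 states:
  s0 = b.(0 + (d.0)\{a,b}) → —b→ s1
  s1 = 0 + (d.0)\{a,b} → —d→ s2
  s2 = 0\{a,b} → ·
Q's transition system — 3 states:
  t0 = b.(d.0)\{a,b} → —b→ t1
  t1 = (d.0)\{a,b} → —d→ t2
  t2 = 0\{a,b} → ·
Partition-refinement fixed point:
  B0 = {s0, t0}
  B1 = {s1, t1}
  B2 = {s2, t2}
s0 ∈ B0, t0 ∈ B0 → same block
Bisimilar ⇒ trace-equivalent.

YES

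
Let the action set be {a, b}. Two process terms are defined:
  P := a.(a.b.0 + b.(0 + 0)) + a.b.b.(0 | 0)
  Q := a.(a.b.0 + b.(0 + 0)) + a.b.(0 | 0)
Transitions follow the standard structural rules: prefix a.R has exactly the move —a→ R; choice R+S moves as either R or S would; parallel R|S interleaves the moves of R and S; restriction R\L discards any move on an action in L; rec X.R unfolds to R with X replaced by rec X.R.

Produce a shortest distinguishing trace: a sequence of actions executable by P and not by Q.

Reachable graph of P (8 states):
  s0 = a.(a.b.0 + b.(0 + 0)) + a.b.b.(0 | 0) :: ··a··> s1, ··a··> s2
  s1 = a.b.0 + b.(0 + 0) :: ··a··> s3, ··b··> s4
  s2 = b.b.(0 | 0) :: ··b··> s5
  s3 = b.0 :: ··b··> s6
  s4 = 0 + 0 :: (no moves)
  s5 = b.(0 | 0) :: ··b··> s7
  s6 = 0 :: (no moves)
  s7 = 0 | 0 :: (no moves)
Reachable graph of Q (7 states):
  t0 = a.(a.b.0 + b.(0 + 0)) + a.b.(0 | 0) :: ··a··> t1, ··a··> t2
  t1 = a.b.0 + b.(0 + 0) :: ··a··> t3, ··b··> t4
  t2 = b.(0 | 0) :: ··b··> t5
  t3 = b.0 :: ··b··> t6
  t4 = 0 + 0 :: (no moves)
  t5 = 0 | 0 :: (no moves)
  t6 = 0 :: (no moves)
Run σ = ⟨abb⟩ on P: start {s0}
  step 1 (a): {s1, s2}
  step 2 (b): {s4, s5}
  step 3 (b): {s7}
  P completes σ.
Run σ = ⟨abb⟩ on Q: start {t0}
  step 1 (a): {t1, t2}
  step 2 (b): {t4, t5}
  step 3 (b): ∅ (Q stuck)

abb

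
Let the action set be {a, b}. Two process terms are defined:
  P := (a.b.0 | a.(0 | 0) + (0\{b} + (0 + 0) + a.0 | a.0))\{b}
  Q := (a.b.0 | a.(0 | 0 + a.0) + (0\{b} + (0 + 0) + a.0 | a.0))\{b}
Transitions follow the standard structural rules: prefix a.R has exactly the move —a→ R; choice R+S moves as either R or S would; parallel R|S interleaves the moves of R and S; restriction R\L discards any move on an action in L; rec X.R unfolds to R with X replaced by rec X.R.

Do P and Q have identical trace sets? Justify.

NO — witness ⟨aaa⟩

P's transition system — 7 states:
  s0 = (a.b.0 | a.(0 | 0) + (0\{b} + (0 + 0) + a.0 | a.0))\{b} | --a--▸ s1, --a--▸ s2, --a--▸ s3, --a--▸ s4
  s1 = (0 | a.0)\{b} | --a--▸ s5
  s2 = (a.0 | 0)\{b} | --a--▸ s5
  s3 = (a.b.0 | (0 | 0))\{b} | --a--▸ s6
  s4 = (b.0 | a.(0 | 0))\{b} | --a--▸ s6
  s5 = (0 | 0)\{b} | ∅
  s6 = (b.0 | (0 | 0))\{b} | ∅
Q's transition system — 9 states:
  t0 = (a.b.0 | a.(0 | 0 + a.0) + (0\{b} + (0 + 0) + a.0 | a.0))\{b} | --a--▸ t1, --a--▸ t2, --a--▸ t3, --a--▸ t4
  t1 = (0 | a.0)\{b} | --a--▸ t5
  t2 = (a.0 | 0)\{b} | --a--▸ t5
  t3 = (a.b.0 | (0 | 0 + a.0))\{b} | --a--▸ t6, --a--▸ t7
  t4 = (b.0 | a.(0 | 0 + a.0))\{b} | --a--▸ t7
  t5 = (0 | 0)\{b} | ∅
  t6 = (a.b.0 | 0)\{b} | --a--▸ t8
  t7 = (b.0 | (0 | 0 + a.0))\{b} | --a--▸ t8
  t8 = (b.0 | 0)\{b} | ∅
Executing aaa from Q (initial set {t0}):
  step 1 (a): {t1, t2, t3, t4}
  step 2 (a): {t5, t6, t7}
  step 3 (a): {t8}
  Q completes σ.
Executing aaa from P (initial set {s0}):
  step 1 (a): {s1, s2, s3, s4}
  step 2 (a): {s5, s6}
  step 3 (a): no successor for P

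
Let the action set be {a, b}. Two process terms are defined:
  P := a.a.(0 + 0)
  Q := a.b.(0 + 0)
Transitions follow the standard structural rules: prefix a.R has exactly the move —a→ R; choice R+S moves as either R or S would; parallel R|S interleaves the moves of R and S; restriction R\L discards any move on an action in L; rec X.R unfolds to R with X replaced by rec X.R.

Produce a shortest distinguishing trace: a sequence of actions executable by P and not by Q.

aa

LTS(P): 3 reachable states
  u0 = a.a.(0 + 0) has moves =a=> u1
  u1 = a.(0 + 0) has moves =a=> u2
  u2 = 0 + 0 has moves ·
LTS(Q): 3 reachable states
  v0 = a.b.(0 + 0) has moves =a=> v1
  v1 = b.(0 + 0) has moves =b=> v2
  v2 = 0 + 0 has moves ·
Run σ = ⟨aa⟩ on P: start {u0}
  [1] a ⇒ {u1}
  [2] a ⇒ {u2}
  ✓ P
Run σ = ⟨aa⟩ on Q: start {v0}
  [1] a ⇒ {v1}
  [2] a ⇒ ∅  — Q cannot continue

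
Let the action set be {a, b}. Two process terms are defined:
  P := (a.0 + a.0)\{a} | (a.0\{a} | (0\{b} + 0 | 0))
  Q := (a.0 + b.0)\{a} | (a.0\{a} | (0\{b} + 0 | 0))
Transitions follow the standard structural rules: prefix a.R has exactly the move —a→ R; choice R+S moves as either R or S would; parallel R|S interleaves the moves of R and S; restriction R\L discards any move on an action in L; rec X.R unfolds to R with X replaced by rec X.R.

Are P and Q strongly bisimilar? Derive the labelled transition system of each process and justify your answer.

P's transition system — 2 states:
  m0 = (a.0 + a.0)\{a} | (a.0\{a} | (0\{b} + 0 | 0)) has moves ··a··> m1
  m1 = (a.0 + a.0)\{a} | (0\{a} | (0\{b} + 0 | 0)) has moves (no moves)
Q's transition system — 4 states:
  n0 = (a.0 + b.0)\{a} | (a.0\{a} | (0\{b} + 0 | 0)) has moves ··a··> n1, ··b··> n2
  n1 = (a.0 + b.0)\{a} | (0\{a} | (0\{b} + 0 | 0)) has moves ··b··> n3
  n2 = 0\{a} | (a.0\{a} | (0\{b} + 0 | 0)) has moves ··a··> n3
  n3 = 0\{a} | (0\{a} | (0\{b} + 0 | 0)) has moves (no moves)
Partition-refinement fixed point:
  B0 = {m0, n2}
  B1 = {m1, n3}
  B2 = {n0}
  B3 = {n1}
m0 ∈ B0, n0 ∈ B2 → different blocks

NO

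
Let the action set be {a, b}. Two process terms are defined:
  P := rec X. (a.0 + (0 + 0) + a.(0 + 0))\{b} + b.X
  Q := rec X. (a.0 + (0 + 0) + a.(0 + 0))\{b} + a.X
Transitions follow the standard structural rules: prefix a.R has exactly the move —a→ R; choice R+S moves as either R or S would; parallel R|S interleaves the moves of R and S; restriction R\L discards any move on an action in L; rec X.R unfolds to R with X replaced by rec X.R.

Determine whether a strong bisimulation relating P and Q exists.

NO

P's transition system — 3 states:
  u0 = rec X. (a.0 + (0 + 0) + a.(0 + 0))\{b} + b.X :: --a--▸ u1, --a--▸ u2, --b--▸ u0
  u1 = (0 + 0)\{b} :: (no moves)
  u2 = 0\{b} :: (no moves)
Q's transition system — 3 states:
  v0 = rec X. (a.0 + (0 + 0) + a.(0 + 0))\{b} + a.X :: --a--▸ v0, --a--▸ v1, --a--▸ v2
  v1 = (0 + 0)\{b} :: (no moves)
  v2 = 0\{b} :: (no moves)
Partition-refinement fixed point:
  B0 = {u0}
  B1 = {u1, u2, v1, v2}
  B2 = {v0}
u0 ∈ B0, v0 ∈ B2 → different blocks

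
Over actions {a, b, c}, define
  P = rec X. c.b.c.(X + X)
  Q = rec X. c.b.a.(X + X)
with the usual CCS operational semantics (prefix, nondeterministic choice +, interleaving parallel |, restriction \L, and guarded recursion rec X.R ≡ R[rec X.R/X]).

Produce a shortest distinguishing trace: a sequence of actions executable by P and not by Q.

cbc

Reachable graph of P (4 states):
  s0 = rec X. c.b.c.(X + X) | —c→ s1
  s1 = b.c.((rec X. c.b.c.(X + X)) + (rec X. c.b.c.(X + X))) | —b→ s2
  s2 = c.((rec X. c.b.c.(X + X)) + (rec X. c.b.c.(X + X))) | —c→ s3
  s3 = (rec X. c.b.c.(X + X)) + (rec X. c.b.c.(X + X)) | —c→ s1
Reachable graph of Q (4 states):
  t0 = rec X. c.b.a.(X + X) | —c→ t1
  t1 = b.a.((rec X. c.b.a.(X + X)) + (rec X. c.b.a.(X + X))) | —b→ t2
  t2 = a.((rec X. c.b.a.(X + X)) + (rec X. c.b.a.(X + X))) | —a→ t3
  t3 = (rec X. c.b.a.(X + X)) + (rec X. c.b.a.(X + X)) | —c→ t1
Trace ⟨cbc⟩ through P, begin at {s0}:
  step 1 (c): {s1}
  step 2 (b): {s2}
  step 3 (c): {s3}
  — P admits the full trace.
Trace ⟨cbc⟩ through Q, begin at {t0}:
  step 1 (c): {t1}
  step 2 (b): {t2}
  step 3 (c): ∅  — Q cannot continue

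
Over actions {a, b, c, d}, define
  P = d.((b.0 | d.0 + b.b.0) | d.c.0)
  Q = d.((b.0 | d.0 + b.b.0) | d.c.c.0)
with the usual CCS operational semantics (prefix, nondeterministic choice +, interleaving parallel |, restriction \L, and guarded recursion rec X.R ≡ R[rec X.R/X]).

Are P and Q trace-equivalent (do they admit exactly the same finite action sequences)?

LTS(P): 19 reachable states
  m0 = d.((b.0 | d.0 + b.b.0) | d.c.0) :: --d--▸ m1
  m1 = (b.0 | d.0 + b.b.0) | d.c.0 :: --b--▸ m2, --b--▸ m3, --d--▸ m4, --d--▸ m5
  m2 = 0 | d.0 | d.c.0 :: --d--▸ m6, --d--▸ m7
  m3 = b.0 | d.c.0 :: --b--▸ m8, --d--▸ m9
  m4 = (b.0 | d.0 + b.b.0) | c.0 :: --b--▸ m7, --b--▸ m9, --c--▸ m10, --d--▸ m11
  m5 = b.0 | 0 | d.c.0 :: --b--▸ m6, --d--▸ m11
  m6 = 0 | 0 | d.c.0 :: --d--▸ m12
  m7 = 0 | d.0 | c.0 :: --c--▸ m13, --d--▸ m12
  m8 = 0 | d.c.0 :: --d--▸ m14
  m9 = b.0 | c.0 :: --b--▸ m14, --c--▸ m15
  m10 = (b.0 | d.0 + b.b.0) | 0 :: --b--▸ m13, --b--▸ m15, --d--▸ m16
  m11 = b.0 | 0 | c.0 :: --b--▸ m12, --c--▸ m16
  m12 = 0 | 0 | c.0 :: --c--▸ m17
  m13 = 0 | d.0 | 0 :: --d--▸ m17
  m14 = 0 | c.0 :: --c--▸ m18
  m15 = b.0 | 0 :: --b--▸ m18
  m16 = b.0 | 0 | 0 :: --b--▸ m17
  m17 = 0 | 0 | 0 :: (no moves)
  m18 = 0 | 0 :: (no moves)
LTS(Q): 25 reachable states
  n0 = d.((b.0 | d.0 + b.b.0) | d.c.c.0) :: --d--▸ n1
  n1 = (b.0 | d.0 + b.b.0) | d.c.c.0 :: --b--▸ n2, --b--▸ n3, --d--▸ n4, --d--▸ n5
  n2 = 0 | d.0 | d.c.c.0 :: --d--▸ n6, --d--▸ n7
  n3 = b.0 | d.c.c.0 :: --b--▸ n8, --d--▸ n9
  n4 = (b.0 | d.0 + b.b.0) | c.c.0 :: --b--▸ n7, --b--▸ n9, --c--▸ n10, --d--▸ n11
  n5 = b.0 | 0 | d.c.c.0 :: --b--▸ n6, --d--▸ n11
  n6 = 0 | 0 | d.c.c.0 :: --d--▸ n12
  n7 = 0 | d.0 | c.c.0 :: --c--▸ n13, --d--▸ n12
  n8 = 0 | d.c.c.0 :: --d--▸ n14
  n9 = b.0 | c.c.0 :: --b--▸ n14, --c--▸ n15
  n10 = (b.0 | d.0 + b.b.0) | c.0 :: --b--▸ n13, --b--▸ n15, --c--▸ n16, --d--▸ n17
  n11 = b.0 | 0 | c.c.0 :: --b--▸ n12, --c--▸ n17
  n12 = 0 | 0 | c.c.0 :: --c--▸ n18
  n13 = 0 | d.0 | c.0 :: --c--▸ n19, --d--▸ n18
  n14 = 0 | c.c.0 :: --c--▸ n20
  n15 = b.0 | c.0 :: --b--▸ n20, --c--▸ n21
  n16 = (b.0 | d.0 + b.b.0) | 0 :: --b--▸ n19, --b--▸ n21, --d--▸ n22
  n17 = b.0 | 0 | c.0 :: --b--▸ n18, --c--▸ n22
  n18 = 0 | 0 | c.0 :: --c--▸ n23
  n19 = 0 | d.0 | 0 :: --d--▸ n23
  n20 = 0 | c.0 :: --c--▸ n24
  n21 = b.0 | 0 :: --b--▸ n24
  n22 = b.0 | 0 | 0 :: --b--▸ n23
  n23 = 0 | 0 | 0 :: (no moves)
  n24 = 0 | 0 :: (no moves)
Run σ = ⟨ddcc⟩ on Q: start {n0}
  [1] d ⇒ {n1}
  [2] d ⇒ {n4, n5}
  [3] c ⇒ {n10}
  [4] c ⇒ {n16}
  Q completes σ.
Run σ = ⟨ddcc⟩ on P: start {m0}
  [1] d ⇒ {m1}
  [2] d ⇒ {m4, m5}
  [3] c ⇒ {m10}
  [4] c ⇒ no successor for P

trace-distinct — witness ⟨ddcc⟩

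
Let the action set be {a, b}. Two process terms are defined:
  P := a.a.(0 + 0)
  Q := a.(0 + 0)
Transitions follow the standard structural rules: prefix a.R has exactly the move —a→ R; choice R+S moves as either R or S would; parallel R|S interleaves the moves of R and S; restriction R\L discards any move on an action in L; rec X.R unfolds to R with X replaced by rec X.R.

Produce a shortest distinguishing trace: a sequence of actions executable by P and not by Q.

P's transition system — 3 states:
  p0 = a.a.(0 + 0) | --a--▸ p1
  p1 = a.(0 + 0) | --a--▸ p2
  p2 = 0 + 0 | ·
Q's transition system — 2 states:
  q0 = a.(0 + 0) | --a--▸ q1
  q1 = 0 + 0 | ·
Run σ = ⟨aa⟩ on P: start {p0}
  [1] a ⇒ {p1}
  [2] a ⇒ {p2}
  ✓ P
Run σ = ⟨aa⟩ on Q: start {q0}
  [1] a ⇒ {q1}
  [2] a ⇒ no successor for Q

aa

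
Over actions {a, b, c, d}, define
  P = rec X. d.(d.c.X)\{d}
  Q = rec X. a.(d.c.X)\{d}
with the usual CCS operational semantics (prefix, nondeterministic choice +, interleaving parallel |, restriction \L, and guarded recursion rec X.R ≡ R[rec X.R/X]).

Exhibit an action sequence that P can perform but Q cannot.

Reachable graph of P (2 states):
  m0 = rec X. d.(d.c.X)\{d} | ··d··> m1
  m1 = (d.c.(rec X. d.(d.c.X)\{d}))\{d} | stopped
Reachable graph of Q (2 states):
  n0 = rec X. a.(d.c.X)\{d} | ··a··> n1
  n1 = (d.c.(rec X. a.(d.c.X)\{d}))\{d} | stopped
Executing d from P (initial set {m0}):
  [1] d ⇒ {m1}
  — P admits the full trace.
Executing d from Q (initial set {n0}):
  [1] d ⇒ no successor for Q

d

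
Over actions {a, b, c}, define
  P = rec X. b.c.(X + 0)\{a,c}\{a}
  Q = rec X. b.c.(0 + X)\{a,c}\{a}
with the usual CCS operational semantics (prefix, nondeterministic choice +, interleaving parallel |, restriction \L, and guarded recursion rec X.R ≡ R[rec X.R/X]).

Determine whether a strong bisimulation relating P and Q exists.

P ~ Q

Reachable graph of P (4 states):
  u0 = rec X. b.c.(X + 0)\{a,c}\{a} :: =b=> u1
  u1 = c.((rec X. b.c.(X + 0)\{a,c}\{a}) + 0)\{a,c}\{a} :: =c=> u2
  u2 = ((rec X. b.c.(X + 0)\{a,c}\{a}) + 0)\{a,c}\{a} :: =b=> u3
  u3 = (c.((rec X. b.c.(X + 0)\{a,c}\{a}) + 0)\{a,c}\{a})\{a,c}\{a} :: ∅
Reachable graph of Q (4 states):
  v0 = rec X. b.c.(0 + X)\{a,c}\{a} :: =b=> v1
  v1 = c.(0 + (rec X. b.c.(0 + X)\{a,c}\{a}))\{a,c}\{a} :: =c=> v2
  v2 = (0 + (rec X. b.c.(0 + X)\{a,c}\{a}))\{a,c}\{a} :: =b=> v3
  v3 = (c.(0 + (rec X. b.c.(0 + X)\{a,c}\{a}))\{a,c}\{a})\{a,c}\{a} :: ∅
Coarsest stable partition (strong bisimilarity classes):
  B0 = {u0, v0}
  B1 = {u1, v1}
  B2 = {u2, v2}
  B3 = {u3, v3}
u0 ∈ B0, v0 ∈ B0 → same block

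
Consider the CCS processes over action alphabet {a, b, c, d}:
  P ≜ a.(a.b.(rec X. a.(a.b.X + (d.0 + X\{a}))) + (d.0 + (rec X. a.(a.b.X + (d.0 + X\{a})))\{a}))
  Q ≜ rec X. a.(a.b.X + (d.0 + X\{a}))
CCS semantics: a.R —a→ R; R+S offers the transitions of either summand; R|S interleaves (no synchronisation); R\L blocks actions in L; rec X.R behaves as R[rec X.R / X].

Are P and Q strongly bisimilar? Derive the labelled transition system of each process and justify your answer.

P ~ Q

Reachable graph of P (5 states):
  u0 = a.(a.b.(rec X. a.(a.b.X + (d.0 + X\{a}))) + (d.0 + (rec X. a.(a.b.X + (d.0 + X\{a})))\{a})) | --a--▸ u1
  u1 = a.b.(rec X. a.(a.b.X + (d.0 + X\{a}))) + (d.0 + (rec X. a.(a.b.X + (d.0 + X\{a})))\{a}) | --a--▸ u2, --d--▸ u3
  u2 = b.(rec X. a.(a.b.X + (d.0 + X\{a}))) | --b--▸ u4
  u3 = 0 | (no moves)
  u4 = rec X. a.(a.b.X + (d.0 + X\{a})) | --a--▸ u1
Reachable graph of Q (4 states):
  v0 = rec X. a.(a.b.X + (d.0 + X\{a})) | --a--▸ v1
  v1 = a.b.(rec X. a.(a.b.X + (d.0 + X\{a}))) + (d.0 + (rec X. a.(a.b.X + (d.0 + X\{a})))\{a}) | --a--▸ v2, --d--▸ v3
  v2 = b.(rec X. a.(a.b.X + (d.0 + X\{a}))) | --b--▸ v0
  v3 = 0 | (no moves)
Coarsest stable partition (strong bisimilarity classes):
  B0 = {u0, u4, v0}
  B1 = {u1, v1}
  B2 = {u2, v2}
  B3 = {u3, v3}
u0 ∈ B0, v0 ∈ B0 → same block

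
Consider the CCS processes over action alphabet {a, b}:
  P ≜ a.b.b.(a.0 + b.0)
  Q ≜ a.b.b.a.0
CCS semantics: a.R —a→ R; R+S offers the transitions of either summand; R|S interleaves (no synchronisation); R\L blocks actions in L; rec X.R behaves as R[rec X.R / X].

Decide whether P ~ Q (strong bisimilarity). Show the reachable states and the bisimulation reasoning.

P ≁ Q

Reachable graph of P (5 states):
  u0 = a.b.b.(a.0 + b.0) | -a-> u1
  u1 = b.b.(a.0 + b.0) | -b-> u2
  u2 = b.(a.0 + b.0) | -b-> u3
  u3 = a.0 + b.0 | -a-> u4, -b-> u4
  u4 = 0 | ∅
Reachable graph of Q (5 states):
  v0 = a.b.b.a.0 | -a-> v1
  v1 = b.b.a.0 | -b-> v2
  v2 = b.a.0 | -b-> v3
  v3 = a.0 | -a-> v4
  v4 = 0 | ∅
Bisimilarity quotient blocks:
  B0 = {u0}
  B1 = {u1}
  B2 = {u2}
  B3 = {u3}
  B4 = {u4, v4}
  B5 = {v0}
  B6 = {v1}
  B7 = {v2}
  B8 = {v3}
u0 ∈ B0, v0 ∈ B5 → different blocks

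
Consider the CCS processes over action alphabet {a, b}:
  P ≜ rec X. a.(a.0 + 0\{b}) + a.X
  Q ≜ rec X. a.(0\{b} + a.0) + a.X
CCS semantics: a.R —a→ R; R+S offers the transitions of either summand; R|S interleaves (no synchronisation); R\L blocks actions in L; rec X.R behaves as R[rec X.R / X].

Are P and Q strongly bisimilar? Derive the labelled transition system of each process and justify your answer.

LTS(P): 3 reachable states
  u0 = rec X. a.(a.0 + 0\{b}) + a.X has moves ··a··> u0, ··a··> u1
  u1 = a.0 + 0\{b} has moves ··a··> u2
  u2 = 0 has moves ·
LTS(Q): 3 reachable states
  v0 = rec X. a.(0\{b} + a.0) + a.X has moves ··a··> v0, ··a··> v1
  v1 = 0\{b} + a.0 has moves ··a··> v2
  v2 = 0 has moves ·
Bisimilarity quotient blocks:
  B0 = {u0, v0}
  B1 = {u1, v1}
  B2 = {u2, v2}
u0 ∈ B0, v0 ∈ B0 → same block

YES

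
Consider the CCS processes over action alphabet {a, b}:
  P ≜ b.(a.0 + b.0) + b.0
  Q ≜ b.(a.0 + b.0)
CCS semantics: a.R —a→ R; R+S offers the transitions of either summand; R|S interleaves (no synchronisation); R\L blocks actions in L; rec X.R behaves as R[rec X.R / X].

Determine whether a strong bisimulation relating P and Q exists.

NO

LTS(P): 3 reachable states
  p0 = b.(a.0 + b.0) + b.0 has moves =b=> p1, =b=> p2
  p1 = 0 has moves stopped
  p2 = a.0 + b.0 has moves =a=> p1, =b=> p1
LTS(Q): 3 reachable states
  q0 = b.(a.0 + b.0) has moves =b=> q1
  q1 = a.0 + b.0 has moves =a=> q2, =b=> q2
  q2 = 0 has moves stopped
Coarsest stable partition (strong bisimilarity classes):
  B0 = {p0}
  B1 = {p1, q2}
  B2 = {p2, q1}
  B3 = {q0}
p0 ∈ B0, q0 ∈ B3 → different blocks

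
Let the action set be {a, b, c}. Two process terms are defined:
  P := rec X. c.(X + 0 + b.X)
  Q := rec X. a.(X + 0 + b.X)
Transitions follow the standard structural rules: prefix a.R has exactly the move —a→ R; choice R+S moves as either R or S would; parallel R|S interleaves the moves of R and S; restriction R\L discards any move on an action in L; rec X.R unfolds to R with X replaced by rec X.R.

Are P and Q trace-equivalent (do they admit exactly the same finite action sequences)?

trace-distinct — witness ⟨c⟩

Reachable graph of P (2 states):
  u0 = rec X. c.(X + 0 + b.X) ⊢ ··c··> u1
  u1 = (rec X. c.(X + 0 + b.X)) + 0 + b.(rec X. c.(X + 0 + b.X)) ⊢ ··b··> u0, ··c··> u1
Reachable graph of Q (2 states):
  v0 = rec X. a.(X + 0 + b.X) ⊢ ··a··> v1
  v1 = (rec X. a.(X + 0 + b.X)) + 0 + b.(rec X. a.(X + 0 + b.X)) ⊢ ··a··> v1, ··b··> v0
Executing c from P (initial set {u0}):
  step 1 (c): {u1}
  P completes σ.
Executing c from Q (initial set {v0}):
  step 1 (c): ∅ (Q stuck)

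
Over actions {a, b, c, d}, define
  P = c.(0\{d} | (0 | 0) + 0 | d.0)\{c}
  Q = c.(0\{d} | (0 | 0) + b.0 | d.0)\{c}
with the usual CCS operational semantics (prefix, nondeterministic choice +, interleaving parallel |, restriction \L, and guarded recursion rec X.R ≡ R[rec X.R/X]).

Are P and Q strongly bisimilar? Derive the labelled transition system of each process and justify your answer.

P ≁ Q

Reachable graph of P (3 states):
  m0 = c.(0\{d} | (0 | 0) + 0 | d.0)\{c} :: -c-> m1
  m1 = (0\{d} | (0 | 0) + 0 | d.0)\{c} :: -d-> m2
  m2 = (0 | 0)\{c} :: ·
Reachable graph of Q (5 states):
  n0 = c.(0\{d} | (0 | 0) + b.0 | d.0)\{c} :: -c-> n1
  n1 = (0\{d} | (0 | 0) + b.0 | d.0)\{c} :: -b-> n2, -d-> n3
  n2 = (0 | d.0)\{c} :: -d-> n4
  n3 = (b.0 | 0)\{c} :: -b-> n4
  n4 = (0 | 0)\{c} :: ·
Coarsest stable partition (strong bisimilarity classes):
  B0 = {m0}
  B1 = {m1, n2}
  B2 = {m2, n4}
  B3 = {n0}
  B4 = {n1}
  B5 = {n3}
m0 ∈ B0, n0 ∈ B3 → different blocks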